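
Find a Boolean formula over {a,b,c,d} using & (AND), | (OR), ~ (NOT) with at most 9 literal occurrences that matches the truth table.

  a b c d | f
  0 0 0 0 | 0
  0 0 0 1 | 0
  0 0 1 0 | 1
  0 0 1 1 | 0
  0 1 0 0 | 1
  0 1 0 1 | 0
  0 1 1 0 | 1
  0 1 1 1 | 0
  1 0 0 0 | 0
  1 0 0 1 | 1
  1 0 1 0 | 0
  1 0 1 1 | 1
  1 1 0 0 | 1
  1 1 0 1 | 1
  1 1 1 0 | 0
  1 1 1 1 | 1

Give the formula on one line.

  ~d = 1010101010101010
  (~d | a) = 1010101011111111
  (c | b) = 0011111100111111
  ((c | b) | d) = 0111111101111111
  ~a = 1111111100000000
  (~a & ~d) = 1010101000000000
  ~c = 1100110011001100
  (d | ~c) = 1101110111011101
  ((~a & ~d) | (d | ~c)) = 1111111111011101
  (((c | b) | d) & ((~a & ~d) | (d | ~c))) = 0111111101011101
  ((~d | a) & (((c | b) | d) & ((~a & ~d) | (d | ~c)))) = 0010101001011101

((~d | a) & (((c | b) | d) & ((~a & ~d) | (d | ~c))))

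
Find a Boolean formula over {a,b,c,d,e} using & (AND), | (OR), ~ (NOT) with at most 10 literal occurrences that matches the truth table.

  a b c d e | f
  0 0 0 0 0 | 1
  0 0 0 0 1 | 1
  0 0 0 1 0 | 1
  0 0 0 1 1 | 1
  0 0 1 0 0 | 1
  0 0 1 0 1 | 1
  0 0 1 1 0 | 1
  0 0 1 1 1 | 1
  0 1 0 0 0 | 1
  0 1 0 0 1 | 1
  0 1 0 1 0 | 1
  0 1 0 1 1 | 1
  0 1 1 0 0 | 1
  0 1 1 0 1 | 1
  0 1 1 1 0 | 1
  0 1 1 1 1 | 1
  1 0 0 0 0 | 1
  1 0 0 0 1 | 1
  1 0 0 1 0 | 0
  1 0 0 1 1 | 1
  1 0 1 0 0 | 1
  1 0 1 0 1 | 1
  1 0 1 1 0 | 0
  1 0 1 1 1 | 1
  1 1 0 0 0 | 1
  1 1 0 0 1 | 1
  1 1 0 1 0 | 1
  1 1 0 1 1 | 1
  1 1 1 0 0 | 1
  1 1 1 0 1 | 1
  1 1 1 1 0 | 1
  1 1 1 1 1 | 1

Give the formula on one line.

  ~a = 11111111111111110000000000000000
  (~a & b) = 00000000111111110000000000000000
  ((~a & b) | d) = 00110011111111110011001100110011
  (~a & ((~a & b) | d)) = 00110011111111110000000000000000
  (b | (~a & ((~a & b) | d))) = 00110011111111110000000011111111
  ~b = 11111111000000001111111100000000
  ~d = 11001100110011001100110011001100
  (~b & ~d) = 11001100000000001100110000000000
  ((~b & ~d) | e) = 11011101010101011101110101010101
  ((b | (~a & ((~a & b) | d))) | ((~b & ~d) | e)) = 11111111111111111101110111111111

((b | (~a & ((~a & b) | d))) | ((~b & ~d) | e))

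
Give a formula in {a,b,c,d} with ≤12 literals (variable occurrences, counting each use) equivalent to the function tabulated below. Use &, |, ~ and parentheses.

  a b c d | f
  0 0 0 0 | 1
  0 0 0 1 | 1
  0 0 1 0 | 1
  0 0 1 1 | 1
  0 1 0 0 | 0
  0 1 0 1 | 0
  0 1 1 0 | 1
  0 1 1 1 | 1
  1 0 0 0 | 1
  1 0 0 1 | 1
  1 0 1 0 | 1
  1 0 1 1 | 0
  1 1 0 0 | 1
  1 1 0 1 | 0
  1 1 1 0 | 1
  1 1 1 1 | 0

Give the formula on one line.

  ~b = 1111000011110000
  (c | ~b) = 1111001111110011
  ~c = 1100110011001100
  ~a = 1111111100000000
  (~c | ~a) = 1111111111001100
  ((c | ~b) & (~c | ~a)) = 1111001111000000
  ~d = 1010101010101010
  (a & ~d) = 0000000010101010
  (b & (a & ~d)) = 0000000000001010
  (c | (b & (a & ~d))) = 0011001100111011
  (~d & (c | (b & (a & ~d)))) = 0010001000101010
  (((c | ~b) & (~c | ~a)) | (~d & (c | (b & (a & ~d))))) = 1111001111101010

(((c | ~b) & (~c | ~a)) | (~d & (c | (b & (a & ~d)))))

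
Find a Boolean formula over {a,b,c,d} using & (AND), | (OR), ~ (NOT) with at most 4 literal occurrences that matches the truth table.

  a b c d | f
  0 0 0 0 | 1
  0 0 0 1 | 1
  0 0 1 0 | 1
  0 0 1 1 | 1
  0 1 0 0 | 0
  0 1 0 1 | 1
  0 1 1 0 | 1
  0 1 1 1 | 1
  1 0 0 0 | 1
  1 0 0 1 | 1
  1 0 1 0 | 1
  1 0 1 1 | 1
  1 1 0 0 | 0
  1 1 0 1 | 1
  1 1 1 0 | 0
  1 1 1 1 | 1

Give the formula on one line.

  ~a = 1111111100000000
  (c & ~a) = 0011001100000000
  ~b = 1111000011110000
  ((c & ~a) | ~b) = 1111001111110000
  (((c & ~a) | ~b) | d) = 1111011111110101

(((c & ~a) | ~b) | d)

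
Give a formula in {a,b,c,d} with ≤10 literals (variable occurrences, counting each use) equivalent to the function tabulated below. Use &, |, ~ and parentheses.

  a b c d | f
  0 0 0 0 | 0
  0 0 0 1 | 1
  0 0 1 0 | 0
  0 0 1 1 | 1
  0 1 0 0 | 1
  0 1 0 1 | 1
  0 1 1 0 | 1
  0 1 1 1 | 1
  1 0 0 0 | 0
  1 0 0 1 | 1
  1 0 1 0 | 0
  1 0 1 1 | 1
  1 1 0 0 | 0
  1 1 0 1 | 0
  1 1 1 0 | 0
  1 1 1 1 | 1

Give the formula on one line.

((((c & d) | (~b | ~a)) & d) | (b & ~a))

  (c & d) = 0001000100010001
  ~b = 1111000011110000
  ~a = 1111111100000000
  (~b | ~a) = 1111111111110000
  ((c & d) | (~b | ~a)) = 1111111111110001
  (((c & d) | (~b | ~a)) & d) = 0101010101010001
  (b & ~a) = 0000111100000000
  ((((c & d) | (~b | ~a)) & d) | (b & ~a)) = 0101111101010001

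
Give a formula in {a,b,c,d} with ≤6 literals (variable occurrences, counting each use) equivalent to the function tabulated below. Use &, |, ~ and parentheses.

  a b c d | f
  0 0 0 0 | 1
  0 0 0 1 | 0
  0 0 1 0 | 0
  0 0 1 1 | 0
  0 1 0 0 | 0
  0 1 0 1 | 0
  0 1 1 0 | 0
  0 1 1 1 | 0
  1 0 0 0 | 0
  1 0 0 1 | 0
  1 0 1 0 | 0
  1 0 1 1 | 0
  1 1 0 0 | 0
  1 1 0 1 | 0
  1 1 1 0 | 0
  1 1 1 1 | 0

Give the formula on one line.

  ~c = 1100110011001100
  ~a = 1111111100000000
  (~c & ~a) = 1100110000000000
  ~b = 1111000011110000
  ((~c & ~a) & ~b) = 1100000000000000
  ~d = 1010101010101010
  (((~c & ~a) & ~b) & ~d) = 1000000000000000

(((~c & ~a) & ~b) & ~d)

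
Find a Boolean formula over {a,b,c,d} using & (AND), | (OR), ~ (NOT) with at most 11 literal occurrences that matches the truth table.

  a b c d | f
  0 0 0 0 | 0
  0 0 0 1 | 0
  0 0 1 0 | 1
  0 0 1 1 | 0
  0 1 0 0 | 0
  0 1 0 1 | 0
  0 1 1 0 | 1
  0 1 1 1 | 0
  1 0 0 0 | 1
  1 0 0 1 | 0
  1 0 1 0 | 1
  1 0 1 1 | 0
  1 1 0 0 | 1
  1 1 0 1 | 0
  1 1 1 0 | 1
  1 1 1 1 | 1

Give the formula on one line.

((c & ((a & b) | ~d)) | (~d & (((d & c) | a) | c)))

  (a & b) = 0000000000001111
  ~d = 1010101010101010
  ((a & b) | ~d) = 1010101010101111
  (c & ((a & b) | ~d)) = 0010001000100011
  (d & c) = 0001000100010001
  ((d & c) | a) = 0001000111111111
  (((d & c) | a) | c) = 0011001111111111
  (~d & (((d & c) | a) | c)) = 0010001010101010
  ((c & ((a & b) | ~d)) | (~d & (((d & c) | a) | c))) = 0010001010101011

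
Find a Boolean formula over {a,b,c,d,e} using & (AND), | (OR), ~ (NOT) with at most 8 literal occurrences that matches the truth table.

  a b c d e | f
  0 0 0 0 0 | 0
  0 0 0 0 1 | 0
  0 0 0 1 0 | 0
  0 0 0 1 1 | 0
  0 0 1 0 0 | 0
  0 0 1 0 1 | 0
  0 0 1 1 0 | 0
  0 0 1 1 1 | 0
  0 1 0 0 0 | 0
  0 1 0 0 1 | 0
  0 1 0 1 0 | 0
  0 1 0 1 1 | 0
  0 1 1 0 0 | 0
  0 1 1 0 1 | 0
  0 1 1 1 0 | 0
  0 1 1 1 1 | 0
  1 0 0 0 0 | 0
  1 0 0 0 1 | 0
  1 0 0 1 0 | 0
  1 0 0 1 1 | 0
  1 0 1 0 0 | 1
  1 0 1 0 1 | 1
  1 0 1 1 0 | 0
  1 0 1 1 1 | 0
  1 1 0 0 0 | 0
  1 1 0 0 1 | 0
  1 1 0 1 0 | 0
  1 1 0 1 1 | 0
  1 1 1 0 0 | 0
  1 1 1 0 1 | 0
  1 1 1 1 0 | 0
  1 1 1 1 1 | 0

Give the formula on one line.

  ~b = 11111111000000001111111100000000
  (e | c) = 01011111010111110101111101011111
  (~b & (e | c)) = 01011111000000000101111100000000
  ~d = 11001100110011001100110011001100
  (~d & c) = 00001100000011000000110000001100
  (a & (~d & c)) = 00000000000000000000110000001100
  ((~b & (e | c)) & (a & (~d & c))) = 00000000000000000000110000000000

((~b & (e | c)) & (a & (~d & c)))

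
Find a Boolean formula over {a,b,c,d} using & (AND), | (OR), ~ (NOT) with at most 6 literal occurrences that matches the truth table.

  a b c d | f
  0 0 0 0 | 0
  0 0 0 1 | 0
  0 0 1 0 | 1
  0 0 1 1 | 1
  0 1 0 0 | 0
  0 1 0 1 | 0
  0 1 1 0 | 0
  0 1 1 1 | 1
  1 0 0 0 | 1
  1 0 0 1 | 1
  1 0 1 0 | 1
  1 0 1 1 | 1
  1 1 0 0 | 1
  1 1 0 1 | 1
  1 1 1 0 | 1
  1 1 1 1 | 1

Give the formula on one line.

(a | (c & ((d & b) | ~b)))

  (d & b) = 0000010100000101
  ~b = 1111000011110000
  ((d & b) | ~b) = 1111010111110101
  (c & ((d & b) | ~b)) = 0011000100110001
  (a | (c & ((d & b) | ~b))) = 0011000111111111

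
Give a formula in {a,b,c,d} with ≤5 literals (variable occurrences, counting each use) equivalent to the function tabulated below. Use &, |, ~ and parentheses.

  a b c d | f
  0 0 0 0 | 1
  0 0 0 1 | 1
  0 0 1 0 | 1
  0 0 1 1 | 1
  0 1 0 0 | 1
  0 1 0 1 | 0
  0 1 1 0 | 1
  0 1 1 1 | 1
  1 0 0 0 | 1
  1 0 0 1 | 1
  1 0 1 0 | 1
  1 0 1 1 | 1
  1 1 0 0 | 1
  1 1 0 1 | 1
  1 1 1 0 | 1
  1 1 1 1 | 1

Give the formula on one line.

(~b | (~d | (a | c)))

  ~b = 1111000011110000
  ~d = 1010101010101010
  (a | c) = 0011001111111111
  (~d | (a | c)) = 1011101111111111
  (~b | (~d | (a | c))) = 1111101111111111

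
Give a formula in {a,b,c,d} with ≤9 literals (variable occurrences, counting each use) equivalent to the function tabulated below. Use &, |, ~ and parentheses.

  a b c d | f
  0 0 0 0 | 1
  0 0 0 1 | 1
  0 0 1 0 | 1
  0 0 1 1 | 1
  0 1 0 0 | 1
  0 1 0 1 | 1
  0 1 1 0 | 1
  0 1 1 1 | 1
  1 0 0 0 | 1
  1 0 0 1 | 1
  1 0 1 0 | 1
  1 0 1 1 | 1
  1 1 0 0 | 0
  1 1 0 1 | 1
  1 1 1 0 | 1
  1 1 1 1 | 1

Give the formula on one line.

  ~a = 1111111100000000
  ~b = 1111000011110000
  (~b | a) = 1111000011111111
  (d & (~b | a)) = 0101000001010101
  (b & c) = 0000001100000011
  ~d = 1010101010101010
  ((b & c) | ~d) = 1010101110101011
  (((b & c) | ~d) & c) = 0010001100100011
  ((d & (~b | a)) | (((b & c) | ~d) & c)) = 0111001101110111
  (((d & (~b | a)) | (((b & c) | ~d) & c)) | ~b) = 1111001111110111
  (~a | (((d & (~b | a)) | (((b & c) | ~d) & c)) | ~b)) = 1111111111110111

(~a | (((d & (~b | a)) | (((b & c) | ~d) & c)) | ~b))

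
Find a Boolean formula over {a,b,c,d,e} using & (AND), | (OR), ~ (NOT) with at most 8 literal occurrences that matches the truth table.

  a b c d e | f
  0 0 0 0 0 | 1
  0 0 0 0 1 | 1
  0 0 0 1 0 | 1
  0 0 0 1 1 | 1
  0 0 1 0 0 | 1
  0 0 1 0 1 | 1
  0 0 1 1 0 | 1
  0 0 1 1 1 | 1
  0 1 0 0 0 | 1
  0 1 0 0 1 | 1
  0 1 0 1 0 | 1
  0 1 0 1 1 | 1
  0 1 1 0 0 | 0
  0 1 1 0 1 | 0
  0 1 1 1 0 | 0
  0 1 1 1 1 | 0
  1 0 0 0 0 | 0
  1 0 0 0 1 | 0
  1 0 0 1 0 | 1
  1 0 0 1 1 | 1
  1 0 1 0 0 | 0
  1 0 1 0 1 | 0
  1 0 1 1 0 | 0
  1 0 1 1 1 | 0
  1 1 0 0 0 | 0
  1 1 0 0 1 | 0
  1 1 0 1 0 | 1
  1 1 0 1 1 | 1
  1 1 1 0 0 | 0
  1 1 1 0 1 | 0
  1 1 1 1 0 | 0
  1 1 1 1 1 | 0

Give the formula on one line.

((~c & d) | ((~c | ~b) & ~a))

  ~c = 11110000111100001111000011110000
  (~c & d) = 00110000001100000011000000110000
  ~b = 11111111000000001111111100000000
  (~c | ~b) = 11111111111100001111111111110000
  ~a = 11111111111111110000000000000000
  ((~c | ~b) & ~a) = 11111111111100000000000000000000
  ((~c & d) | ((~c | ~b) & ~a)) = 11111111111100000011000000110000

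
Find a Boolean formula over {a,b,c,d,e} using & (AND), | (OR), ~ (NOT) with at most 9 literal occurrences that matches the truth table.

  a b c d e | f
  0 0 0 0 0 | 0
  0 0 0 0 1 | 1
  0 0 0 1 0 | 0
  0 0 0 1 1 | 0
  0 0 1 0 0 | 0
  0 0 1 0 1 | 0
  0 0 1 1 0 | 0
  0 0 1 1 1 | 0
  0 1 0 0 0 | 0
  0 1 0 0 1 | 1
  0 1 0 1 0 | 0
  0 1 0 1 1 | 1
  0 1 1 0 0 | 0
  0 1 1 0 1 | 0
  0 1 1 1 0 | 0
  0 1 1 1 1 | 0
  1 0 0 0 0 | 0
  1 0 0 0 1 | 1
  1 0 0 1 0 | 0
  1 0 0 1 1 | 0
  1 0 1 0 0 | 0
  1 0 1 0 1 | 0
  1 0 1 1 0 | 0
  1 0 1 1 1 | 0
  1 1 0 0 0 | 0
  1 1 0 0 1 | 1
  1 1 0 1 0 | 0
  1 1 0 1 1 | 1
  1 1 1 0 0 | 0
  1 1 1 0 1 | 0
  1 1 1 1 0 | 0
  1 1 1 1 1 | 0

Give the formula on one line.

(((~c & e) | (d & (~b & ~e))) & (~d | b))

  ~c = 11110000111100001111000011110000
  (~c & e) = 01010000010100000101000001010000
  ~b = 11111111000000001111111100000000
  ~e = 10101010101010101010101010101010
  (~b & ~e) = 10101010000000001010101000000000
  (d & (~b & ~e)) = 00100010000000000010001000000000
  ((~c & e) | (d & (~b & ~e))) = 01110010010100000111001001010000
  ~d = 11001100110011001100110011001100
  (~d | b) = 11001100111111111100110011111111
  (((~c & e) | (d & (~b & ~e))) & (~d | b)) = 01000000010100000100000001010000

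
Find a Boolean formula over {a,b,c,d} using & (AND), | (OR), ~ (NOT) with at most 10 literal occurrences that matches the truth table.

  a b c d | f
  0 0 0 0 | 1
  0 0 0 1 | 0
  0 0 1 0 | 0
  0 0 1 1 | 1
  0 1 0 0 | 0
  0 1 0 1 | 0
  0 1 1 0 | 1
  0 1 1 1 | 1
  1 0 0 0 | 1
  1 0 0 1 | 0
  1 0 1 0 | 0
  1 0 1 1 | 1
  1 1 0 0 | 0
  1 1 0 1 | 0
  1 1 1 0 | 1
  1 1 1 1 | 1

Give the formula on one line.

(((d & c) | ((~b & ~c) & ~d)) | ((b & (~a | c)) & c))

  (d & c) = 0001000100010001
  ~b = 1111000011110000
  ~c = 1100110011001100
  (~b & ~c) = 1100000011000000
  ~d = 1010101010101010
  ((~b & ~c) & ~d) = 1000000010000000
  ((d & c) | ((~b & ~c) & ~d)) = 1001000110010001
  ~a = 1111111100000000
  (~a | c) = 1111111100110011
  (b & (~a | c)) = 0000111100000011
  ((b & (~a | c)) & c) = 0000001100000011
  (((d & c) | ((~b & ~c) & ~d)) | ((b & (~a | c)) & c)) = 1001001110010011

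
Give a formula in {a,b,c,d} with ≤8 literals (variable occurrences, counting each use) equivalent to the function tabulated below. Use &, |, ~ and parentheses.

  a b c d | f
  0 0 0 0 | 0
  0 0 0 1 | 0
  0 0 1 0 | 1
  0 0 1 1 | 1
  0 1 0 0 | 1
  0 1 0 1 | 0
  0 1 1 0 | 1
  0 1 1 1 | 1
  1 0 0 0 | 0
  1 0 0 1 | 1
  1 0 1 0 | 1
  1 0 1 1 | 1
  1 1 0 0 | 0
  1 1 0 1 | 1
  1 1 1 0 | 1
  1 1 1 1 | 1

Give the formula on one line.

(c | (((~d | a) & (a | b)) & (~a | d)))

  ~d = 1010101010101010
  (~d | a) = 1010101011111111
  (a | b) = 0000111111111111
  ((~d | a) & (a | b)) = 0000101011111111
  ~a = 1111111100000000
  (~a | d) = 1111111101010101
  (((~d | a) & (a | b)) & (~a | d)) = 0000101001010101
  (c | (((~d | a) & (a | b)) & (~a | d))) = 0011101101110111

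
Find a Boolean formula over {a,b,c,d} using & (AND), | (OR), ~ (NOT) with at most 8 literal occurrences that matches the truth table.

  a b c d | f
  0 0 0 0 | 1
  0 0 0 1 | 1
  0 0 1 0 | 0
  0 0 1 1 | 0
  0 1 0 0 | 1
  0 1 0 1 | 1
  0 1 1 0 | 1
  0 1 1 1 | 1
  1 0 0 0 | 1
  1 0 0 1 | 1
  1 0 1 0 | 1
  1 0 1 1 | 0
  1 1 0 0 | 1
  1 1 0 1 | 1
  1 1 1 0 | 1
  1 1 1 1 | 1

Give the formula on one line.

  ~b = 1111000011110000
  ~d = 1010101010101010
  (~b & ~d) = 1010000010100000
  (a & (~b & ~d)) = 0000000010100000
  ((a & (~b & ~d)) | b) = 0000111110101111
  ~c = 1100110011001100
  (((a & (~b & ~d)) | b) | ~c) = 1100111111101111

(((a & (~b & ~d)) | b) | ~c)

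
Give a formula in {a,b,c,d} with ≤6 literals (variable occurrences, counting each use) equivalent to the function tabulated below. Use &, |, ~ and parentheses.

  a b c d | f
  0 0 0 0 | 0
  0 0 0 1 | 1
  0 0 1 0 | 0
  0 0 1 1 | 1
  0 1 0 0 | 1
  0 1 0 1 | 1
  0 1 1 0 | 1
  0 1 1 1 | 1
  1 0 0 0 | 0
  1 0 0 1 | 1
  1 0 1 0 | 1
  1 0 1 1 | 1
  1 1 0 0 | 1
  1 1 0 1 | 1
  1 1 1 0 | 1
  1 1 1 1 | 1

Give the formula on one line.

(d | (b | (c & a)))

  (c & a) = 0000000000110011
  (b | (c & a)) = 0000111100111111
  (d | (b | (c & a))) = 0101111101111111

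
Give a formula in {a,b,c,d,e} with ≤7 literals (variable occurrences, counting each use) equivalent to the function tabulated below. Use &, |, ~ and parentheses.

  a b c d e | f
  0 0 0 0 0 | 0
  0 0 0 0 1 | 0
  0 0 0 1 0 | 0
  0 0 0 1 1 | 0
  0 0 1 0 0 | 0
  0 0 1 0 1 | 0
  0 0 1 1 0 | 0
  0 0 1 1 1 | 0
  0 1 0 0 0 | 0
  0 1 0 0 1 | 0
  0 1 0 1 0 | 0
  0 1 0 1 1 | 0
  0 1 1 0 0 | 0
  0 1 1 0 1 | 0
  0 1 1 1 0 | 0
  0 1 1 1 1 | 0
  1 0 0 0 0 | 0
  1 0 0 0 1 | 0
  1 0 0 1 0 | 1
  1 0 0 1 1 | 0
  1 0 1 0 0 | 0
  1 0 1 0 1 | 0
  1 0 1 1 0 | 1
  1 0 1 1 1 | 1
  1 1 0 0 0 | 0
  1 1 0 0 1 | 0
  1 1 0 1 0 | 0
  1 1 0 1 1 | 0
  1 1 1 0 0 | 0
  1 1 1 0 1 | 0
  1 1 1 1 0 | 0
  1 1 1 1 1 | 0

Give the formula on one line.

  ~b = 11111111000000001111111100000000
  (d & ~b) = 00110011000000000011001100000000
  ~a = 11111111111111110000000000000000
  ((d & ~b) | ~a) = 11111111111111110011001100000000
  (a & ~b) = 00000000000000001111111100000000
  ~e = 10101010101010101010101010101010
  (~e | c) = 10101111101011111010111110101111
  ((a & ~b) & (~e | c)) = 00000000000000001010111100000000
  (((d & ~b) | ~a) & ((a & ~b) & (~e | c))) = 00000000000000000010001100000000

(((d & ~b) | ~a) & ((a & ~b) & (~e | c)))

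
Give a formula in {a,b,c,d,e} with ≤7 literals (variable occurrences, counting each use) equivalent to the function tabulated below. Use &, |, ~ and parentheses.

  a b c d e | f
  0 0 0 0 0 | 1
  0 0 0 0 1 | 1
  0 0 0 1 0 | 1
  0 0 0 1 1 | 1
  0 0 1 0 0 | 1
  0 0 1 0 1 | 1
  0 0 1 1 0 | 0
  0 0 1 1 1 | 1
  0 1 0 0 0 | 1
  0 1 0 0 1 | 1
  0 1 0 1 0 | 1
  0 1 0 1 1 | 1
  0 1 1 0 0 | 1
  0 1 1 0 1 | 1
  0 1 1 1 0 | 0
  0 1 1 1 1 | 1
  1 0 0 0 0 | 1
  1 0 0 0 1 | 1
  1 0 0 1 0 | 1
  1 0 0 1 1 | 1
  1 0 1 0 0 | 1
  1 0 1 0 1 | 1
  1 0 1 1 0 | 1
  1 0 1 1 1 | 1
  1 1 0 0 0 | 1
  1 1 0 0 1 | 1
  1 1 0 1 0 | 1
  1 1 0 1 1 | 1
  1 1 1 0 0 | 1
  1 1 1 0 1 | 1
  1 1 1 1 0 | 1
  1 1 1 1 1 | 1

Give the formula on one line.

((~d | ~c) | (a | (d & e)))

  ~d = 11001100110011001100110011001100
  ~c = 11110000111100001111000011110000
  (~d | ~c) = 11111100111111001111110011111100
  (d & e) = 00010001000100010001000100010001
  (a | (d & e)) = 00010001000100011111111111111111
  ((~d | ~c) | (a | (d & e))) = 11111101111111011111111111111111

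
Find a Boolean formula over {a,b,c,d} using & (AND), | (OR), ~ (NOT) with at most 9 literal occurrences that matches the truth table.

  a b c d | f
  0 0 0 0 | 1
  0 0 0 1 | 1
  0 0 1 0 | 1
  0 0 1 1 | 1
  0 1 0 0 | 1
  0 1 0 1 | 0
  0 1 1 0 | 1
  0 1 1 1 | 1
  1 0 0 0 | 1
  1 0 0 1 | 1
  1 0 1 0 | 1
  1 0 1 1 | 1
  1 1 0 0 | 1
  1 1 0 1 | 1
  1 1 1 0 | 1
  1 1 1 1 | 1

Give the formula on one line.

(((~a & (~d | (~b | a))) | ((c & b) & d)) | a)

  ~a = 1111111100000000
  ~d = 1010101010101010
  ~b = 1111000011110000
  (~b | a) = 1111000011111111
  (~d | (~b | a)) = 1111101011111111
  (~a & (~d | (~b | a))) = 1111101000000000
  (c & b) = 0000001100000011
  ((c & b) & d) = 0000000100000001
  ((~a & (~d | (~b | a))) | ((c & b) & d)) = 1111101100000001
  (((~a & (~d | (~b | a))) | ((c & b) & d)) | a) = 1111101111111111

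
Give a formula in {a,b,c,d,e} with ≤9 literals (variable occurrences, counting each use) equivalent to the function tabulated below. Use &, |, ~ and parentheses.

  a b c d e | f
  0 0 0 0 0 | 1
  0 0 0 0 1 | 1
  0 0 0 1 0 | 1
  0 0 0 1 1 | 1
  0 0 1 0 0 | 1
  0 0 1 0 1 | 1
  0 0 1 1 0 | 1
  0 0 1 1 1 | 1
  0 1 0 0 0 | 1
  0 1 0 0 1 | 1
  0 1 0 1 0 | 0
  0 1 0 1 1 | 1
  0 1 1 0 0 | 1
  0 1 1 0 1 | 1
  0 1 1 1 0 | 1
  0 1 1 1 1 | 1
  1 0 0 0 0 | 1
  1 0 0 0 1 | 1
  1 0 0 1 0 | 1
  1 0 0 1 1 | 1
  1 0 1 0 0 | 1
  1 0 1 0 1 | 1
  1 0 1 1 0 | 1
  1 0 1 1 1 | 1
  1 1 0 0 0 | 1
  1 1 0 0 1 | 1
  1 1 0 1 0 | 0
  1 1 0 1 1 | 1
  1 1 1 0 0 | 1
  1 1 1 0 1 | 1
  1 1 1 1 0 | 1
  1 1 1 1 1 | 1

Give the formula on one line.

(((e & (b | c)) | (~d & ~e)) | (c | ((~c | d) & ~b)))

  (b | c) = 00001111111111110000111111111111
  (e & (b | c)) = 00000101010101010000010101010101
  ~d = 11001100110011001100110011001100
  ~e = 10101010101010101010101010101010
  (~d & ~e) = 10001000100010001000100010001000
  ((e & (b | c)) | (~d & ~e)) = 10001101110111011000110111011101
  ~c = 11110000111100001111000011110000
  (~c | d) = 11110011111100111111001111110011
  ~b = 11111111000000001111111100000000
  ((~c | d) & ~b) = 11110011000000001111001100000000
  (c | ((~c | d) & ~b)) = 11111111000011111111111100001111
  (((e & (b | c)) | (~d & ~e)) | (c | ((~c | d) & ~b))) = 11111111110111111111111111011111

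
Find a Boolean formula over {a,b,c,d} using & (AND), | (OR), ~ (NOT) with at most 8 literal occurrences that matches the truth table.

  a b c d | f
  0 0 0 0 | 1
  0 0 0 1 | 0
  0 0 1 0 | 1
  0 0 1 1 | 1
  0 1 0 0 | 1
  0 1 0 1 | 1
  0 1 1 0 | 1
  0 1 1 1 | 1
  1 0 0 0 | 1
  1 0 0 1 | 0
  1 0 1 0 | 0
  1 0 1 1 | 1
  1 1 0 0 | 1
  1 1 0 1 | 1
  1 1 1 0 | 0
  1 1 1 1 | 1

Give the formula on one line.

(((c | b) | ~d) & (~a | ((~c & ~d) | d)))

  (c | b) = 0011111100111111
  ~d = 1010101010101010
  ((c | b) | ~d) = 1011111110111111
  ~a = 1111111100000000
  ~c = 1100110011001100
  (~c & ~d) = 1000100010001000
  ((~c & ~d) | d) = 1101110111011101
  (~a | ((~c & ~d) | d)) = 1111111111011101
  (((c | b) | ~d) & (~a | ((~c & ~d) | d))) = 1011111110011101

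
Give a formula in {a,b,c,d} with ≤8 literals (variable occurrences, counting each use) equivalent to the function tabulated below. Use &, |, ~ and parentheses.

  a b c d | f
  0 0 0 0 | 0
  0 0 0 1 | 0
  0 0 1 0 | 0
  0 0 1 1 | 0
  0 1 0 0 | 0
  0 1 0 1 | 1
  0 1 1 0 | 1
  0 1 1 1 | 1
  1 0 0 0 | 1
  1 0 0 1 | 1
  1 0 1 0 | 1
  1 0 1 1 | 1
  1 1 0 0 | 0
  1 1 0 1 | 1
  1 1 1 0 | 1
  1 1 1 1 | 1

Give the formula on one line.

  ~b = 1111000011110000
  (c | d) = 0111011101110111
  (b & (c | d)) = 0000011100000111
  (~b | (b & (c | d))) = 1111011111110111
  (a | b) = 0000111111111111
  ((~b | (b & (c | d))) & (a | b)) = 0000011111110111

((~b | (b & (c | d))) & (a | b))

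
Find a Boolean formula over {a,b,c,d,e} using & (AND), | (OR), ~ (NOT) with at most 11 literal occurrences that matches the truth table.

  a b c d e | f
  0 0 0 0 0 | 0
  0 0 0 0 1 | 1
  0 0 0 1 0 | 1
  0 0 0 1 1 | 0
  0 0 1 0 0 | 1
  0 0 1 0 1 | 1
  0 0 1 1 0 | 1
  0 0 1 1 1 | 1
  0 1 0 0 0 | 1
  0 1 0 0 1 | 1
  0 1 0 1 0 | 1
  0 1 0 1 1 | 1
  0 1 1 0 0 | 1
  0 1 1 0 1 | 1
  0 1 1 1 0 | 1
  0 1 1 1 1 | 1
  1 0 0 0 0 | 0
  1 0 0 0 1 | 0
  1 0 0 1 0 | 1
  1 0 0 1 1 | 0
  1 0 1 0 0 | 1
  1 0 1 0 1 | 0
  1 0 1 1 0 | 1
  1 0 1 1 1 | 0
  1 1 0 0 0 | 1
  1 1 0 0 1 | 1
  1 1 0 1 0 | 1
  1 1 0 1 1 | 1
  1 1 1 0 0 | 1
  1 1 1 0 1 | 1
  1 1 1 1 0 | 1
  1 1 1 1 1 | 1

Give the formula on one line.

  ~d = 11001100110011001100110011001100
  (e & ~d) = 01000100010001000100010001000100
  ((e & ~d) | c) = 01001111010011110100111101001111
  ~a = 11111111111111110000000000000000
  ~b = 11111111000000001111111100000000
  ~e = 10101010101010101010101010101010
  (~b & ~e) = 10101010000000001010101000000000
  (~a | (~b & ~e)) = 11111111111111111010101000000000
  (((e & ~d) | c) & (~a | (~b & ~e))) = 01001111010011110000101000000000
  ((((e & ~d) | c) & (~a | (~b & ~e))) | b) = 01001111111111110000101011111111
  (d & ~e) = 00100010001000100010001000100010
  (((((e & ~d) | c) & (~a | (~b & ~e))) | b) | (d & ~e)) = 01101111111111110010101011111111

(((((e & ~d) | c) & (~a | (~b & ~e))) | b) | (d & ~e))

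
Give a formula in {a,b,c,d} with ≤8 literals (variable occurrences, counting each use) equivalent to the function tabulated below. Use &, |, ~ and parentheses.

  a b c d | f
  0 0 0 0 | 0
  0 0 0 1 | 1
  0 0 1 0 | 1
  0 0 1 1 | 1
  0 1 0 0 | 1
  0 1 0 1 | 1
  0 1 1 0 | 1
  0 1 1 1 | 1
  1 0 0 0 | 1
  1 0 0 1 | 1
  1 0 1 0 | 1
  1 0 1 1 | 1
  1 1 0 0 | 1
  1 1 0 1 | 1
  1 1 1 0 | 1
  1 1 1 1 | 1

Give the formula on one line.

  (b | d) = 0101111101011111
  ~d = 1010101010101010
  (c & ~d) = 0010001000100010
  (a & (c & ~d)) = 0000000000100010
  ((b | d) | (a & (c & ~d))) = 0101111101111111
  ~c = 1100110011001100
  (a & ~c) = 0000000011001100
  (c | (a & ~c)) = 0011001111111111
  (((b | d) | (a & (c & ~d))) | (c | (a & ~c))) = 0111111111111111

(((b | d) | (a & (c & ~d))) | (c | (a & ~c)))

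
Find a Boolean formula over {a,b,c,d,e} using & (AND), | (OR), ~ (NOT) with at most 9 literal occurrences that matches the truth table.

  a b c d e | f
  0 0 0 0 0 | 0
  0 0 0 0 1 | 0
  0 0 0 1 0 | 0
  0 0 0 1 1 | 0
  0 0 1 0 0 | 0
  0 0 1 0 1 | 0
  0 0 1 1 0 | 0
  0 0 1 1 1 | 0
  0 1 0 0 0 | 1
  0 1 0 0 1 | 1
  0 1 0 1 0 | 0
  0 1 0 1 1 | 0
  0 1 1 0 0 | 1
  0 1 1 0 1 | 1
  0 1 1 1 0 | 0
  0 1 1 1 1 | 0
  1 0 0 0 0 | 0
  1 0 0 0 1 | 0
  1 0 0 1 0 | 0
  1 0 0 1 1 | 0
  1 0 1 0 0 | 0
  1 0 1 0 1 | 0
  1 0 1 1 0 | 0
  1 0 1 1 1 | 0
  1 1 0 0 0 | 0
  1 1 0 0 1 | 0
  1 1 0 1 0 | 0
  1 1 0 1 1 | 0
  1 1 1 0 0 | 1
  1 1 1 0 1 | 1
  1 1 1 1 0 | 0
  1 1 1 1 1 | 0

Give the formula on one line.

  ~c = 11110000111100001111000011110000
  ~d = 11001100110011001100110011001100
  (~c | ~d) = 11111100111111001111110011111100
  (b & c) = 00000000000011110000000000001111
  ~a = 11111111111111110000000000000000
  (~a & ~d) = 11001100110011000000000000000000
  ((b & c) | (~a & ~d)) = 11001100110011110000000000001111
  (b & ((b & c) | (~a & ~d))) = 00000000110011110000000000001111
  ((~c | ~d) & (b & ((b & c) | (~a & ~d)))) = 00000000110011000000000000001100

((~c | ~d) & (b & ((b & c) | (~a & ~d))))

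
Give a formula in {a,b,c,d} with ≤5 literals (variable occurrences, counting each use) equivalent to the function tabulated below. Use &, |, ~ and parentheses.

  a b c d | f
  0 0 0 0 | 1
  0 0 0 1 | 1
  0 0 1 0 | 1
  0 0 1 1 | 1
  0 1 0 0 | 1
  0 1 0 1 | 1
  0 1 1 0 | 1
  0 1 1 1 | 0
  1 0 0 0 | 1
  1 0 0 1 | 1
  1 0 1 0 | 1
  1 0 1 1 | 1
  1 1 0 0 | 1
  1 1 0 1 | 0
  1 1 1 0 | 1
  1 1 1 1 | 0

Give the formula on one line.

((~a & ~c) | (~d | ~b))

  ~a = 1111111100000000
  ~c = 1100110011001100
  (~a & ~c) = 1100110000000000
  ~d = 1010101010101010
  ~b = 1111000011110000
  (~d | ~b) = 1111101011111010
  ((~a & ~c) | (~d | ~b)) = 1111111011111010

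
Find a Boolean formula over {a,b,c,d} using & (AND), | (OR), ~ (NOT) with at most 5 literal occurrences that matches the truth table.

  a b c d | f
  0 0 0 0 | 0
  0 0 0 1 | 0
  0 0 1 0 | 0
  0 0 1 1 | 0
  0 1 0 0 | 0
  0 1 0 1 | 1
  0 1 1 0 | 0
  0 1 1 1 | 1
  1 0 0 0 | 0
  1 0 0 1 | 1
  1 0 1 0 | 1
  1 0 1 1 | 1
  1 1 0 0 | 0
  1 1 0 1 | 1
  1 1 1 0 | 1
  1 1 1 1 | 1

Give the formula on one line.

((c & a) | (d & (a | b)))

  (c & a) = 0000000000110011
  (a | b) = 0000111111111111
  (d & (a | b)) = 0000010101010101
  ((c & a) | (d & (a | b))) = 0000010101110111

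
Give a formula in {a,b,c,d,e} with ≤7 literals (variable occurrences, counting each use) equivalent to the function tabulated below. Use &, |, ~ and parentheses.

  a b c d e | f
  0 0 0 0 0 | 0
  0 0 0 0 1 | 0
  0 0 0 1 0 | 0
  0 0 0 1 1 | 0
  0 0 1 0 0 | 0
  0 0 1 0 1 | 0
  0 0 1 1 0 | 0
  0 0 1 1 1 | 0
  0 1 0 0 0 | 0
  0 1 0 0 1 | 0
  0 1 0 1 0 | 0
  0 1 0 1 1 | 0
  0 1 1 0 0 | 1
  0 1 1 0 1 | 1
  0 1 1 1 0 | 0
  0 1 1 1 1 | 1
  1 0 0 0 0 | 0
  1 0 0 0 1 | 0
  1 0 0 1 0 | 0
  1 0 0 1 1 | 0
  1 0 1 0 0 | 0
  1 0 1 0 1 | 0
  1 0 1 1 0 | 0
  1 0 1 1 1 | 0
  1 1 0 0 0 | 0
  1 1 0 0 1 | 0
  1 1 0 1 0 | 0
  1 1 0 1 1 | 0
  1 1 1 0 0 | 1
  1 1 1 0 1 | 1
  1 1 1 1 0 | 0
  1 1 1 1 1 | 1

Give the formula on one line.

  ~d = 11001100110011001100110011001100
  (~d & c) = 00001100000011000000110000001100
  (e & c) = 00000101000001010000010100000101
  ((~d & c) | (e & c)) = 00001101000011010000110100001101
  (b & ((~d & c) | (e & c))) = 00000000000011010000000000001101

(b & ((~d & c) | (e & c)))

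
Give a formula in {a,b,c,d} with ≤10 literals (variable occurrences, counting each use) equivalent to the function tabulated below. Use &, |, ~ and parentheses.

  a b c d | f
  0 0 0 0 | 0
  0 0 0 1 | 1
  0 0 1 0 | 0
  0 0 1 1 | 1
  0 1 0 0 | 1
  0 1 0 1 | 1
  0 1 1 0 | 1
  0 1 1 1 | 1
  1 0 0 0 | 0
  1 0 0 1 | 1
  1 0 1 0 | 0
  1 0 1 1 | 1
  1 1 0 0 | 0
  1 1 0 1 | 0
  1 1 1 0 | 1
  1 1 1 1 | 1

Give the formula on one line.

((d | b) & (~b | ((b | (a & c)) & (~a | c))))

  (d | b) = 0101111101011111
  ~b = 1111000011110000
  (a & c) = 0000000000110011
  (b | (a & c)) = 0000111100111111
  ~a = 1111111100000000
  (~a | c) = 1111111100110011
  ((b | (a & c)) & (~a | c)) = 0000111100110011
  (~b | ((b | (a & c)) & (~a | c))) = 1111111111110011
  ((d | b) & (~b | ((b | (a & c)) & (~a | c)))) = 0101111101010011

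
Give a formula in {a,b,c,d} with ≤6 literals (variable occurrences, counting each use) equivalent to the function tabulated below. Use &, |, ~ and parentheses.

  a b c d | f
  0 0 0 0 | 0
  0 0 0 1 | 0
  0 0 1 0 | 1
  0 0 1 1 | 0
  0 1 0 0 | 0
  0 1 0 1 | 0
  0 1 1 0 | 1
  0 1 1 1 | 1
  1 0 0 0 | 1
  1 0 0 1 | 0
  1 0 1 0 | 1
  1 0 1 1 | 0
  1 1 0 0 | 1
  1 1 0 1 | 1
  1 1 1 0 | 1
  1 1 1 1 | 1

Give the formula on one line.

((a | c) & (~d | b))

  (a | c) = 0011001111111111
  ~d = 1010101010101010
  (~d | b) = 1010111110101111
  ((a | c) & (~d | b)) = 0010001110101111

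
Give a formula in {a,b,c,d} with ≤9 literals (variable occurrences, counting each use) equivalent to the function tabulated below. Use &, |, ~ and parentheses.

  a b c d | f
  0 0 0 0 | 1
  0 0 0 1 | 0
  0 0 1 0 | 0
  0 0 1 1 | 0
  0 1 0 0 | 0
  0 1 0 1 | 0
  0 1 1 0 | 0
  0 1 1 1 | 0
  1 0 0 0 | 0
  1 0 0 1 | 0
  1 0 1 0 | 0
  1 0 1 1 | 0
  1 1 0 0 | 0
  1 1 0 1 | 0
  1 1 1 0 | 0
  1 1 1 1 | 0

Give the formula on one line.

  ~a = 1111111100000000
  ~b = 1111000011110000
  ~c = 1100110011001100
  (~b & ~c) = 1100000011000000
  (~a & (~b & ~c)) = 1100000000000000
  (d & a) = 0000000001010101
  ((~a & (~b & ~c)) | (d & a)) = 1100000001010101
  ~d = 1010101010101010
  (((~a & (~b & ~c)) | (d & a)) & ~d) = 1000000000000000

(((~a & (~b & ~c)) | (d & a)) & ~d)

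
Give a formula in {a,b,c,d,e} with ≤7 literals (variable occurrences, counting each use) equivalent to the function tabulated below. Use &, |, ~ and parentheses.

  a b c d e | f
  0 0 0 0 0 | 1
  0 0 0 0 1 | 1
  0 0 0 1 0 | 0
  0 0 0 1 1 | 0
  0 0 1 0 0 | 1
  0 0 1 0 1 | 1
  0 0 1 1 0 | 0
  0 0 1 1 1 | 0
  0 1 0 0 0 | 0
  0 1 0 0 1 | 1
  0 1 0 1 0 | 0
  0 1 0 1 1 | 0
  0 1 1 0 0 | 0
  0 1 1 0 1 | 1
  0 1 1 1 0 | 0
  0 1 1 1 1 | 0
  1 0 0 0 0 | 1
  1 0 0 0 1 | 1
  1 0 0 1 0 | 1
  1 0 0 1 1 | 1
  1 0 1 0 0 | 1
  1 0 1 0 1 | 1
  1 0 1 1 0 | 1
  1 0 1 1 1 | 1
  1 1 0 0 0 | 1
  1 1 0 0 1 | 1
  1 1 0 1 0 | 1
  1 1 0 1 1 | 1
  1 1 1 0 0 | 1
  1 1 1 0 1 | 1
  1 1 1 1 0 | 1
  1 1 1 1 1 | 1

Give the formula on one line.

(a | (~d & ((a | ~b) | e)))

  ~d = 11001100110011001100110011001100
  ~b = 11111111000000001111111100000000
  (a | ~b) = 11111111000000001111111111111111
  ((a | ~b) | e) = 11111111010101011111111111111111
  (~d & ((a | ~b) | e)) = 11001100010001001100110011001100
  (a | (~d & ((a | ~b) | e))) = 11001100010001001111111111111111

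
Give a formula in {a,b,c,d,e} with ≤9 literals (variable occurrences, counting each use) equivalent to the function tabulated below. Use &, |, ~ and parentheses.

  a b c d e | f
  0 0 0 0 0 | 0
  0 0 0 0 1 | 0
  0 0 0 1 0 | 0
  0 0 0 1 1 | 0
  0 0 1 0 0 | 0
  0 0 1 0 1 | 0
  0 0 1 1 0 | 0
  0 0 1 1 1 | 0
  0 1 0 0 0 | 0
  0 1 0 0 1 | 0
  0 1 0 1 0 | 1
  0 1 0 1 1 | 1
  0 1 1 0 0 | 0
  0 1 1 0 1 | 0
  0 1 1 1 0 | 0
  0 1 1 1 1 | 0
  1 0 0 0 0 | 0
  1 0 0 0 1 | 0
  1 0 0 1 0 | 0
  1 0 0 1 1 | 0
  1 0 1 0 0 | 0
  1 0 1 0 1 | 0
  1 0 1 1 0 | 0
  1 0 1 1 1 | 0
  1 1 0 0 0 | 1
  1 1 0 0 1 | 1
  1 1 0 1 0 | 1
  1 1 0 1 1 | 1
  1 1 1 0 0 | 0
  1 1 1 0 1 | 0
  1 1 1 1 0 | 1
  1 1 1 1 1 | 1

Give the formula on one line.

  ~c = 11110000111100001111000011110000
  (a | ~c) = 11110000111100001111111111111111
  (~c | d) = 11110011111100111111001111110011
  ((a | ~c) & (~c | d)) = 11110000111100001111001111110011
  (c & b) = 00000000000011110000000000001111
  ((c & b) | a) = 00000000000011111111111111111111
  (((c & b) | a) | d) = 00110011001111111111111111111111
  (b & (((c & b) | a) | d)) = 00000000001111110000000011111111
  (((a | ~c) & (~c | d)) & (b & (((c & b) | a) | d))) = 00000000001100000000000011110011

(((a | ~c) & (~c | d)) & (b & (((c & b) | a) | d)))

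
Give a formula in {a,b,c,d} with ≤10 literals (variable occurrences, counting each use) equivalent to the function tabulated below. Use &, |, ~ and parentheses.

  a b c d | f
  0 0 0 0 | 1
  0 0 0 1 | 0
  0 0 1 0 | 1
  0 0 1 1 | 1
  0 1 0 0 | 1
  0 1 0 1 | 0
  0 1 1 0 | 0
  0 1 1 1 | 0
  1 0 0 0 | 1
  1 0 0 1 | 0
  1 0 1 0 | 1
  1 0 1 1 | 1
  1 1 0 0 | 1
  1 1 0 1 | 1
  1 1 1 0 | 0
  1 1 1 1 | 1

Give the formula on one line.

((((a & d) & ((d | a) & b)) | (~b & c)) | (~c & ~d))

  (a & d) = 0000000001010101
  (d | a) = 0101010111111111
  ((d | a) & b) = 0000010100001111
  ((a & d) & ((d | a) & b)) = 0000000000000101
  ~b = 1111000011110000
  (~b & c) = 0011000000110000
  (((a & d) & ((d | a) & b)) | (~b & c)) = 0011000000110101
  ~c = 1100110011001100
  ~d = 1010101010101010
  (~c & ~d) = 1000100010001000
  ((((a & d) & ((d | a) & b)) | (~b & c)) | (~c & ~d)) = 1011100010111101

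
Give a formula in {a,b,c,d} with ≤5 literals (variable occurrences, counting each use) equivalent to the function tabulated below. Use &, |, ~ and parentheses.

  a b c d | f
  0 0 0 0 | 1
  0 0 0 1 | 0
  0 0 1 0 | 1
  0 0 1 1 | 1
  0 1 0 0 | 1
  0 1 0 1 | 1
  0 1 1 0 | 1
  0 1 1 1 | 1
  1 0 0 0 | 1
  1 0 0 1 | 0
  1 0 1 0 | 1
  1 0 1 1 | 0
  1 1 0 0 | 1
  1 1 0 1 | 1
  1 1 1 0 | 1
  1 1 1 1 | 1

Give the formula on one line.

((~a & c) | (b | ~d))

  ~a = 1111111100000000
  (~a & c) = 0011001100000000
  ~d = 1010101010101010
  (b | ~d) = 1010111110101111
  ((~a & c) | (b | ~d)) = 1011111110101111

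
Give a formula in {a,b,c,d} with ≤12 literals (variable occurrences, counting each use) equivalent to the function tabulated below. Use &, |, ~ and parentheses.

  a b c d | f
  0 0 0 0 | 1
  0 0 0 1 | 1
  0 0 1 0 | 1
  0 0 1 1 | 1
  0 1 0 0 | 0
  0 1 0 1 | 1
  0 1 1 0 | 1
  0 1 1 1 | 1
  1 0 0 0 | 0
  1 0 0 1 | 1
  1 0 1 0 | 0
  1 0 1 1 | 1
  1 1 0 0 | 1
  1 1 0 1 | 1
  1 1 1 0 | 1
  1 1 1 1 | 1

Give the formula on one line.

((d | ((b & ~d) & (c | a))) | ((~d & (d | ~a)) & ~b))

  ~d = 1010101010101010
  (b & ~d) = 0000101000001010
  (c | a) = 0011001111111111
  ((b & ~d) & (c | a)) = 0000001000001010
  (d | ((b & ~d) & (c | a))) = 0101011101011111
  ~a = 1111111100000000
  (d | ~a) = 1111111101010101
  (~d & (d | ~a)) = 1010101000000000
  ~b = 1111000011110000
  ((~d & (d | ~a)) & ~b) = 1010000000000000
  ((d | ((b & ~d) & (c | a))) | ((~d & (d | ~a)) & ~b)) = 1111011101011111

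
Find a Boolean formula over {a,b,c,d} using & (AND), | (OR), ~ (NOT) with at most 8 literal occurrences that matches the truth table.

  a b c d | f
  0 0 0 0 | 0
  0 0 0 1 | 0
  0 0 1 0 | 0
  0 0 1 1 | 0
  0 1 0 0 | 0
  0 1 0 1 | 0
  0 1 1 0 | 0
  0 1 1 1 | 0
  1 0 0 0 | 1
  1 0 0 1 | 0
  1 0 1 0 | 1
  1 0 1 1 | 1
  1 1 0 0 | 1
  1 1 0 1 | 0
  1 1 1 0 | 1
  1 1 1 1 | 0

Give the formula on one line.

((a & ((b | c) & ~b)) | ((a | d) & ~d))

  (b | c) = 0011111100111111
  ~b = 1111000011110000
  ((b | c) & ~b) = 0011000000110000
  (a & ((b | c) & ~b)) = 0000000000110000
  (a | d) = 0101010111111111
  ~d = 1010101010101010
  ((a | d) & ~d) = 0000000010101010
  ((a & ((b | c) & ~b)) | ((a | d) & ~d)) = 0000000010111010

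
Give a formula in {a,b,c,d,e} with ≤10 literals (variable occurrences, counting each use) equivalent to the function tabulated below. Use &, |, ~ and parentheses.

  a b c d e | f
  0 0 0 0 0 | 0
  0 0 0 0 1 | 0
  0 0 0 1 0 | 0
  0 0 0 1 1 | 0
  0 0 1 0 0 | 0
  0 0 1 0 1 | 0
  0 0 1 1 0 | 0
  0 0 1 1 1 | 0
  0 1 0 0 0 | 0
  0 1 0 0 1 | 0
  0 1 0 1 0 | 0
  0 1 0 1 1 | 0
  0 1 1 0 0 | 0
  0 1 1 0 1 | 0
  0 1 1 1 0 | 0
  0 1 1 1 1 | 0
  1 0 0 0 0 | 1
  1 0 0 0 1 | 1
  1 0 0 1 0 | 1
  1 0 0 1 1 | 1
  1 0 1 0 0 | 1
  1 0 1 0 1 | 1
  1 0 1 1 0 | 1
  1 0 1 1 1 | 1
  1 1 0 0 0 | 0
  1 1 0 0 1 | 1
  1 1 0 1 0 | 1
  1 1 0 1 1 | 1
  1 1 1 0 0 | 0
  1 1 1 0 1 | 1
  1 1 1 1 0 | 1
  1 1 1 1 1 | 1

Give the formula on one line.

  ~e = 10101010101010101010101010101010
  (~e & c) = 00001010000010100000101000001010
  (b | (~e & c)) = 00001010111111110000101011111111
  ((b | (~e & c)) & d) = 00000010001100110000001000110011
  (((b | (~e & c)) & d) & a) = 00000000000000000000001000110011
  ~b = 11111111000000001111111100000000
  (~b | e) = 11111111010101011111111101010101
  ((~b | e) & a) = 00000000000000001111111101010101
  ((((b | (~e & c)) & d) & a) | ((~b | e) & a)) = 00000000000000001111111101110111

((((b | (~e & c)) & d) & a) | ((~b | e) & a))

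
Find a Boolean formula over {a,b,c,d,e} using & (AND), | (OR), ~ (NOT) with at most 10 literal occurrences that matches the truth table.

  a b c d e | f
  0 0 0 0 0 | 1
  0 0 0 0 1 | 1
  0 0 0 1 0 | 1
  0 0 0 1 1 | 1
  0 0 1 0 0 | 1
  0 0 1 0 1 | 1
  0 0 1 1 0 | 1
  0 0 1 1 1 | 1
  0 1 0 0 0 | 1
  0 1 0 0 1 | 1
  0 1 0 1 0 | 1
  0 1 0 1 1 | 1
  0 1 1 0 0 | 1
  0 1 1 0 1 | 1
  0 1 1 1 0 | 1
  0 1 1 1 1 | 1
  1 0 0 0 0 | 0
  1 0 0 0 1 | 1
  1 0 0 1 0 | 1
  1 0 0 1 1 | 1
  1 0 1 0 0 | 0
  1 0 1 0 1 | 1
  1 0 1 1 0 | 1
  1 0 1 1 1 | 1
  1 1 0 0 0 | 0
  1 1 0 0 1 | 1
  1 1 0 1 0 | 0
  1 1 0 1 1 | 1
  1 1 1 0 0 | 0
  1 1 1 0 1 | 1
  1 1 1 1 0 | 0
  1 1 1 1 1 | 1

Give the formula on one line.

  ~e = 10101010101010101010101010101010
  ~b = 11111111000000001111111100000000
  ~a = 11111111111111110000000000000000
  (d | ~a) = 11111111111111110011001100110011
  (~b & (d | ~a)) = 11111111000000000011001100000000
  (~a | e) = 11111111111111110101010101010101
  ((~b & (d | ~a)) | (~a | e)) = 11111111111111110111011101010101
  (~e & ((~b & (d | ~a)) | (~a | e))) = 10101010101010100010001000000000
  ((~e & ((~b & (d | ~a)) | (~a | e))) & a) = 00000000000000000010001000000000
  (((~e & ((~b & (d | ~a)) | (~a | e))) & a) | (~a | e)) = 11111111111111110111011101010101

(((~e & ((~b & (d | ~a)) | (~a | e))) & a) | (~a | e))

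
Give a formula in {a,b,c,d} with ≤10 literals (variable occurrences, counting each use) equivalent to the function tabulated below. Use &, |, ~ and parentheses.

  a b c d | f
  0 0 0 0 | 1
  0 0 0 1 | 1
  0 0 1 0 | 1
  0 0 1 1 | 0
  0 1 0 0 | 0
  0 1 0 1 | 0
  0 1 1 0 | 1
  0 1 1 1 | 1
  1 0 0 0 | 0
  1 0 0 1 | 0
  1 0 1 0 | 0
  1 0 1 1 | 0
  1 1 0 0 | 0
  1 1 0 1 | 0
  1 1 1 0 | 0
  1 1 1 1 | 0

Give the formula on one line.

  ~c = 1100110011001100
  ~d = 1010101010101010
  (~d & c) = 0010001000100010
  (~c | (~d & c)) = 1110111011101110
  ~b = 1111000011110000
  ~a = 1111111100000000
  (~b & ~a) = 1111000000000000
  ((~c | (~d & c)) & (~b & ~a)) = 1110000000000000
  (b & c) = 0000001100000011
  (c & ~a) = 0011001100000000
  ((b & c) & (c & ~a)) = 0000001100000000
  (((~c | (~d & c)) & (~b & ~a)) | ((b & c) & (c & ~a))) = 1110001100000000

(((~c | (~d & c)) & (~b & ~a)) | ((b & c) & (c & ~a)))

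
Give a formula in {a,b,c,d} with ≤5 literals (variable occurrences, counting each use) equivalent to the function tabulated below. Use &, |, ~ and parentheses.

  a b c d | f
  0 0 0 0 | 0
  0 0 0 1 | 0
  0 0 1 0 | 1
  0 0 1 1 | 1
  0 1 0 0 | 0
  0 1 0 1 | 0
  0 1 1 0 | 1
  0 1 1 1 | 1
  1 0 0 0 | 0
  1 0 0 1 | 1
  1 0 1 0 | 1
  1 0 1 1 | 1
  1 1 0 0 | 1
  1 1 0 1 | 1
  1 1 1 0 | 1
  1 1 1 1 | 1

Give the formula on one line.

  (c | d) = 0111011101110111
  (b | (c | d)) = 0111111101111111
  (c | a) = 0011001111111111
  ((b | (c | d)) & (c | a)) = 0011001101111111

((b | (c | d)) & (c | a))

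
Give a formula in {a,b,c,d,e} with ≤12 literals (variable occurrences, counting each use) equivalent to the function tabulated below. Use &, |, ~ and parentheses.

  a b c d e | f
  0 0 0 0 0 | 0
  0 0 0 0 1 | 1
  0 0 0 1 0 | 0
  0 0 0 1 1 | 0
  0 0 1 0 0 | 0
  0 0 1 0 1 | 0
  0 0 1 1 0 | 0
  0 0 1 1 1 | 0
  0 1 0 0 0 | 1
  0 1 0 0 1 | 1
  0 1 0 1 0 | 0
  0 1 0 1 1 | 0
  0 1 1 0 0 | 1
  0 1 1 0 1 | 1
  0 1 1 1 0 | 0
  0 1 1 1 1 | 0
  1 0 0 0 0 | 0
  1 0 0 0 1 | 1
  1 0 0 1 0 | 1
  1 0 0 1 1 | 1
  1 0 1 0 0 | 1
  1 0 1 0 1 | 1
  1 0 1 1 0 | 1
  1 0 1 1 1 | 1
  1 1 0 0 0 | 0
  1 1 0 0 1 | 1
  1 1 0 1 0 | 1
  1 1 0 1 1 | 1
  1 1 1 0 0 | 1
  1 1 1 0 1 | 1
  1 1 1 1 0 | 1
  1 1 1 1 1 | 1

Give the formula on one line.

((((e | c) | d) & (a | (~c & ~d))) | ((b & ~a) & ~d))

  (e | c) = 01011111010111110101111101011111
  ((e | c) | d) = 01111111011111110111111101111111
  ~c = 11110000111100001111000011110000
  ~d = 11001100110011001100110011001100
  (~c & ~d) = 11000000110000001100000011000000
  (a | (~c & ~d)) = 11000000110000001111111111111111
  (((e | c) | d) & (a | (~c & ~d))) = 01000000010000000111111101111111
  ~a = 11111111111111110000000000000000
  (b & ~a) = 00000000111111110000000000000000
  ((b & ~a) & ~d) = 00000000110011000000000000000000
  ((((e | c) | d) & (a | (~c & ~d))) | ((b & ~a) & ~d)) = 01000000110011000111111101111111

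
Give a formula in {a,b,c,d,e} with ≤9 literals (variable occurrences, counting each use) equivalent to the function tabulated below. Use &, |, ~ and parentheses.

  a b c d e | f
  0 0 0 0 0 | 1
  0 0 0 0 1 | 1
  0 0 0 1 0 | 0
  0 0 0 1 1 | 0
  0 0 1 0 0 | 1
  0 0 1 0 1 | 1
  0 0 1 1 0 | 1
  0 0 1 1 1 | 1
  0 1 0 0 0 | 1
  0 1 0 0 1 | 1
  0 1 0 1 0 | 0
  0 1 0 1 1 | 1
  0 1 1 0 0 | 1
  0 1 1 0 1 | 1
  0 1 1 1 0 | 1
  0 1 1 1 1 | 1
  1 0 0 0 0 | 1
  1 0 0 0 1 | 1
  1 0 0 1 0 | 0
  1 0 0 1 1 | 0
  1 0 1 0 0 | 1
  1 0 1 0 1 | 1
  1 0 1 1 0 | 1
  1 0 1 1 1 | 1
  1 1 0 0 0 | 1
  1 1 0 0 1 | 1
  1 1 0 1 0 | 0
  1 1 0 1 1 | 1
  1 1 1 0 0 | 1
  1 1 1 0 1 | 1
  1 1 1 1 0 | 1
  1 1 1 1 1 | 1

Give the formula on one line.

(c | (((~d | b) & (e & ~c)) | ~d))

  ~d = 11001100110011001100110011001100
  (~d | b) = 11001100111111111100110011111111
  ~c = 11110000111100001111000011110000
  (e & ~c) = 01010000010100000101000001010000
  ((~d | b) & (e & ~c)) = 01000000010100000100000001010000
  (((~d | b) & (e & ~c)) | ~d) = 11001100110111001100110011011100
  (c | (((~d | b) & (e & ~c)) | ~d)) = 11001111110111111100111111011111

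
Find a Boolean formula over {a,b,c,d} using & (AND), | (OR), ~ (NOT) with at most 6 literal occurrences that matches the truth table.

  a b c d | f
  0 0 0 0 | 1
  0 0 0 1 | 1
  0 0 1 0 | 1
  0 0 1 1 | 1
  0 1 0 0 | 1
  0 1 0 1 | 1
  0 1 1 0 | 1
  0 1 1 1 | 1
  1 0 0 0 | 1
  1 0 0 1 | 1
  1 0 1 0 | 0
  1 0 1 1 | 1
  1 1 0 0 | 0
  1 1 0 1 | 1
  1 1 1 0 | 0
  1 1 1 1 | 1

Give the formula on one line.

  ~b = 1111000011110000
  ~c = 1100110011001100
  (~b & ~c) = 1100000011000000
  ~a = 1111111100000000
  ((~b & ~c) | ~a) = 1111111111000000
  (d & a) = 0000000001010101
  (((~b & ~c) | ~a) | (d & a)) = 1111111111010101

(((~b & ~c) | ~a) | (d & a))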